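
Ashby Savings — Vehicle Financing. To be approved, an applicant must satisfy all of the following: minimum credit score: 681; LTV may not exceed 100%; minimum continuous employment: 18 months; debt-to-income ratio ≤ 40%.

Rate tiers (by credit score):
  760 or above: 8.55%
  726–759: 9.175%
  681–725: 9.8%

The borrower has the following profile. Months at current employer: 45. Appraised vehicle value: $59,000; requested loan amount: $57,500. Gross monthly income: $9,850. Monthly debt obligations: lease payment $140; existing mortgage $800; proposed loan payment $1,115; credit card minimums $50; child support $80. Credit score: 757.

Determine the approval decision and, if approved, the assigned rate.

Approved at 9.175%

Credit score 757 ≥ 681 (meets minimum)
LTV = 57,500/59,000 = 97.5% ≤ 100%
Total monthly debts = (140 + 800 + 1,115 + 50 + 80) = 2,185. DTI = 2,185/9,850 = 22.2% ≤ 40%
Employment 45 ≥ 18 months
All requirements met. Score 757 falls in the 726–759 tier → 9.175%.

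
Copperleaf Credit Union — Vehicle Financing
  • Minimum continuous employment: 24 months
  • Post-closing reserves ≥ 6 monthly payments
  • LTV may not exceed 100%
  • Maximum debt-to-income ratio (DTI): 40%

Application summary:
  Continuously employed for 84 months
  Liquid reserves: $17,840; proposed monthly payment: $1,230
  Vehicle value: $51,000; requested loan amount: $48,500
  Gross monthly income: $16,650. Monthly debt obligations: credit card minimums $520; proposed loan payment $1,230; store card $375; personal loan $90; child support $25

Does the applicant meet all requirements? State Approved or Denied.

Approved

Employment 84 ≥ 24 months
Liquid reserves cover 17,840/1,230 = 14.5 months — ≥ 6 required
LTV: 48,500 ÷ 51,000 = 95.1%, within 100% cap
Total monthly debts = (520 + 1,230 + 375 + 90 + 25) = 2,240. DTI: 2,240 ÷ 16,650 = 13.5%, within the 40% cap
All criteria satisfied.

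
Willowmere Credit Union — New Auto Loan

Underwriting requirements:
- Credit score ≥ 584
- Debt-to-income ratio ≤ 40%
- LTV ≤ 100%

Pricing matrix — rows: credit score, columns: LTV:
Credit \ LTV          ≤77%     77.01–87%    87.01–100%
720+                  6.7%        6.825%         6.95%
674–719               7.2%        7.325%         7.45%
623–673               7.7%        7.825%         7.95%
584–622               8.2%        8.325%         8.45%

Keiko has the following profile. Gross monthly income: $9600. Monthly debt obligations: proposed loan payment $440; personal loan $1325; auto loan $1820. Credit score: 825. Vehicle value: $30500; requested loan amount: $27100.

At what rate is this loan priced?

Credit score 825 ≥ 584; Total monthly debts = (440 + 1,325 + 1,820) = 3,585. DTI = 3,585/9,600 = 37.3% ≤ 40%
LTV = 27,100/30,500 = 88.9% ≤ 100%
Row: 825 falls in 720+. Column: 88.9% falls in 87.01–100%. Rate = 6.95%.

6.95%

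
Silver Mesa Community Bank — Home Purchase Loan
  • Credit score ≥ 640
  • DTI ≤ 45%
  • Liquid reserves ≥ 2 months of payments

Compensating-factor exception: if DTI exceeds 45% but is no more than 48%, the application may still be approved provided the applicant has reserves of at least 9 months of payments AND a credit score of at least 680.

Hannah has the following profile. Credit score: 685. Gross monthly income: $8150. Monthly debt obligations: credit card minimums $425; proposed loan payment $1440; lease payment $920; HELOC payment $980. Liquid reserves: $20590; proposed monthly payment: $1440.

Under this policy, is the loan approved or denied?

Approved

Credit score 685 ≥ 640 (meets base)
Total debts = (425 + 1,440 + 920 + 980) = 3,765. DTI: 3,765 ÷ 8,150 = 46.2%, over the 45% base limit.
Reserves = 20,590/1,440 = 14.3 months ≥ 2
46.2% falls in the override range (45%–48%), so the compensating-factor test applies.
Reserves 14.3 ≥ 9 months; credit score 685 ≥ 680.
Both compensating conditions met → exception applies.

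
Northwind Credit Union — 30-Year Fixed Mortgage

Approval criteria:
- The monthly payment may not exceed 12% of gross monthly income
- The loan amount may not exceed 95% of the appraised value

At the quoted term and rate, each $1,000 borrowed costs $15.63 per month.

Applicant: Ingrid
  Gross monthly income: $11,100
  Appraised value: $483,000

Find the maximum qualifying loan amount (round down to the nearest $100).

$85,200

Payment cap: 12% × $11,100 = $1,332/month.
At $15.63 per $1,000, that supports 1,332/15.63 × 1,000 ≈ $85,220 → $85,200.
LTV cap: 95% × $483,000 = $458,850 → $458,800.
Binding constraint: payment-to-income.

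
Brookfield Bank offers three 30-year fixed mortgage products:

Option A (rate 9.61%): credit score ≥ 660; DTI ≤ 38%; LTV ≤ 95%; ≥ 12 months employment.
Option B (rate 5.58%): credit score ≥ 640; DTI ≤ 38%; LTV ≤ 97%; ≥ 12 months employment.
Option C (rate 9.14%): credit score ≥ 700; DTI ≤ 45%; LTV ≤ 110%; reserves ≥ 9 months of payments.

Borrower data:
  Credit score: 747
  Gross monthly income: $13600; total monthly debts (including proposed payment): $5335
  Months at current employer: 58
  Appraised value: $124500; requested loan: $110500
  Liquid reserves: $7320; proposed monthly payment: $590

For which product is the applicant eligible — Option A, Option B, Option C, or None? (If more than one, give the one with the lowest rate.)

DTI = 5,335/13,600 = 39.2%.
LTV = 110,500/124,500 = 88.8%.
Reserves = 7,320/590 = 12.4 months.
Option A: score 747 ≥ 660; DTI 39.2% > 38%; LTV 88.8% ≤ 95%; employment 58 ≥ 12 mo → does not qualify.
Option B: score 747 ≥ 640; DTI 39.2% > 38%; LTV 88.8% ≤ 97%; employment 58 ≥ 12 mo → does not qualify.
Option C: score 747 ≥ 700; DTI 39.2% ≤ 45%; LTV 88.8% ≤ 110%; reserves 12.4 ≥ 9 mo → qualifies.

Option C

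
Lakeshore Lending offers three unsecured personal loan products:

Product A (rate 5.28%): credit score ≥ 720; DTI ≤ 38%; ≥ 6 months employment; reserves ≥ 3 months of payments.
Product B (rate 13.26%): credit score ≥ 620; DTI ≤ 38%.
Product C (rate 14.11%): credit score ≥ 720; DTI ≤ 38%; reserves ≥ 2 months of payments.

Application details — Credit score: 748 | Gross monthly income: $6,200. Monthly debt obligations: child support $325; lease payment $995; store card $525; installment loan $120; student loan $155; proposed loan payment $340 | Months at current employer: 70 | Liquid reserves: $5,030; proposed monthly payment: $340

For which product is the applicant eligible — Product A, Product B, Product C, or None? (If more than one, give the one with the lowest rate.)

None

Total debts = (325 + 995 + 525 + 120 + 155 + 340) = 2,460; DTI = 2,460/6,200 = 39.7%.
Reserves = 5,030/340 = 14.8 months.
Product A: score 748 ≥ 720; DTI 39.7% > 38%; employment 70 ≥ 6 mo; reserves 14.8 ≥ 3 mo → does not qualify.
Product B: score 748 ≥ 620; DTI 39.7% > 38% → does not qualify.
Product C: score 748 ≥ 720; DTI 39.7% > 38%; reserves 14.8 ≥ 2 mo → does not qualify.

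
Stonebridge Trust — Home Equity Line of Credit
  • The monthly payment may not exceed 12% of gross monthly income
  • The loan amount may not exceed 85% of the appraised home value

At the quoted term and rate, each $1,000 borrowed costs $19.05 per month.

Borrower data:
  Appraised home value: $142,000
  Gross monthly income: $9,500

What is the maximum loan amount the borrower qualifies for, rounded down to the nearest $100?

Payment cap: 12% × $9,500 = $1,140/month.
At $19.05 per $1,000, that supports 1,140/19.05 × 1,000 ≈ $59,842 → $59,800.
LTV cap: 85% × $142,000 = $120,700 → $120,700.
Binding constraint: payment-to-income.

$59,800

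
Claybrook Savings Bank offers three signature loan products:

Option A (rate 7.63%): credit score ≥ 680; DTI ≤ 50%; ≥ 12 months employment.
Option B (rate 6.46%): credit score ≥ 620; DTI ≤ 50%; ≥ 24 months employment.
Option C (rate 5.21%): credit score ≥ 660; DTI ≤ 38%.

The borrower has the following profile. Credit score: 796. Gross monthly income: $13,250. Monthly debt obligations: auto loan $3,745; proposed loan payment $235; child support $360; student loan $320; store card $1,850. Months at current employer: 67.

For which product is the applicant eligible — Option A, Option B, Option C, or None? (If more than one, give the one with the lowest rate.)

Option B

Total debts = (3,745 + 235 + 360 + 320 + 1,850) = 6,510; DTI = 6,510/13,250 = 49.1%.
Option A: score 796 ≥ 680; DTI 49.1% ≤ 50%; employment 67 ≥ 12 mo → qualifies.
Option B: score 796 ≥ 620; DTI 49.1% ≤ 50%; employment 67 ≥ 24 mo → qualifies.
Option C: score 796 ≥ 660; DTI 49.1% > 38% → does not qualify.
Qualifying: Option A, Option B. Lowest rate is 6.46% → Option B.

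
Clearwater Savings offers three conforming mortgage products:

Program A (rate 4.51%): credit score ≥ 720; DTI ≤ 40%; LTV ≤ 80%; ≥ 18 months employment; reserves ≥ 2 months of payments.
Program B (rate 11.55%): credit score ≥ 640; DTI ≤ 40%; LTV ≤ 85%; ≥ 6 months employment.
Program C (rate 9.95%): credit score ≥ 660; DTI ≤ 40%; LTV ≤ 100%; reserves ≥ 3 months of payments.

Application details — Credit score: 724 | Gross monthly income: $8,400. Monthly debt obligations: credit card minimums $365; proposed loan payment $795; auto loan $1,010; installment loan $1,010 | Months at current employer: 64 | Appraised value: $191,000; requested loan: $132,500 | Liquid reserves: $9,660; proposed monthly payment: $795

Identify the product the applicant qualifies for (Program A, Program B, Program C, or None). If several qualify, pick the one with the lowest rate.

Total debts = (365 + 795 + 1,010 + 1,010) = 3,180; DTI = 3,180/8,400 = 37.9%.
LTV = 132,500/191,000 = 69.4%.
Reserves = 9,660/795 = 12.2 months.
Program A: score 724 ≥ 720; DTI 37.9% ≤ 40%; LTV 69.4% ≤ 80%; employment 64 ≥ 18 mo; reserves 12.2 ≥ 2 mo → qualifies.
Program B: score 724 ≥ 640; DTI 37.9% ≤ 40%; LTV 69.4% ≤ 85%; employment 64 ≥ 6 mo → qualifies.
Program C: score 724 ≥ 660; DTI 37.9% ≤ 40%; LTV 69.4% ≤ 100%; reserves 12.2 ≥ 3 mo → qualifies.
Qualifying: Program A, Program B, Program C. Lowest rate is 4.51% → Program A.

Program A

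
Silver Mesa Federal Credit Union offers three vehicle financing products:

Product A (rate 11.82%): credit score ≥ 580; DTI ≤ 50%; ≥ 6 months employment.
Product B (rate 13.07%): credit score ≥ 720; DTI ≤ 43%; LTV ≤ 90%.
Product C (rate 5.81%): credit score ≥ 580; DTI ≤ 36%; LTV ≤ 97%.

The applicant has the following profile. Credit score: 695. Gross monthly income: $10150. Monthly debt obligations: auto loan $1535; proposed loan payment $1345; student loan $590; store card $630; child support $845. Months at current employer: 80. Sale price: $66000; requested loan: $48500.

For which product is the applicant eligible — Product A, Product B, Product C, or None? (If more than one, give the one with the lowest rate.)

Product A

Total debts = (1,535 + 1,345 + 590 + 630 + 845) = 4,945; DTI = 4,945/10,150 = 48.7%.
LTV = 48,500/66,000 = 73.5%.
Product A: score 695 ≥ 580; DTI 48.7% ≤ 50%; employment 80 ≥ 6 mo → qualifies.
Product B: score 695 < 720; DTI 48.7% > 43%; LTV 73.5% ≤ 90% → does not qualify.
Product C: score 695 ≥ 580; DTI 48.7% > 36%; LTV 73.5% ≤ 97% → does not qualify.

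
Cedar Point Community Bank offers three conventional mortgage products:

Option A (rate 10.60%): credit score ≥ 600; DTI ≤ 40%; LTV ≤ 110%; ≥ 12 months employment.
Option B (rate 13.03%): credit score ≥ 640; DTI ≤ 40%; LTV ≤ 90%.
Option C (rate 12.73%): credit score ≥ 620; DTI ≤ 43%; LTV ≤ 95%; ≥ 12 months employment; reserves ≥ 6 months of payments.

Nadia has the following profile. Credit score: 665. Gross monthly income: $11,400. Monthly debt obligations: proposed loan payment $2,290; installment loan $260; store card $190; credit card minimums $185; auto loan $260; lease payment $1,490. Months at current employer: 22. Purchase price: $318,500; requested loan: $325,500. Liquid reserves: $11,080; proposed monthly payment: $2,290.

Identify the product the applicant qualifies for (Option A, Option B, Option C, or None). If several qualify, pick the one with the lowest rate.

Total debts = (2,290 + 260 + 190 + 185 + 260 + 1,490) = 4,675; DTI = 4,675/11,400 = 41%.
LTV = 325,500/318,500 = 102.2%.
Reserves = 11,080/2,290 = 4.8 months.
Option A: score 665 ≥ 600; DTI 41% > 40%; LTV 102.2% ≤ 110%; employment 22 ≥ 12 mo → does not qualify.
Option B: score 665 ≥ 640; DTI 41% > 40%; LTV 102.2% > 90% → does not qualify.
Option C: score 665 ≥ 620; DTI 41% ≤ 43%; LTV 102.2% > 95%; employment 22 ≥ 12 mo; reserves 4.8 < 6 mo → does not qualify.

None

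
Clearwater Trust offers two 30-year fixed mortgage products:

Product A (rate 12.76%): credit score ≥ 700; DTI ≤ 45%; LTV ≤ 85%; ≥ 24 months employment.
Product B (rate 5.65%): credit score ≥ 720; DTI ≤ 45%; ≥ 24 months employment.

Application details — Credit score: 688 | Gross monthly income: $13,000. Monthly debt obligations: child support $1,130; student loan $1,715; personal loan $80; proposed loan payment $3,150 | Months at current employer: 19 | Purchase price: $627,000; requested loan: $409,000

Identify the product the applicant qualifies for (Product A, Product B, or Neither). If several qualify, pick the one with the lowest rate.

Total debts = (1,130 + 1,715 + 80 + 3,150) = 6,075; DTI = 6,075/13,000 = 46.7%.
LTV = 409,000/627,000 = 65.2%.
Product A: score 688 < 700; DTI 46.7% > 45%; LTV 65.2% ≤ 85%; employment 19 < 24 mo → does not qualify.
Product B: score 688 < 720; DTI 46.7% > 45%; employment 19 < 24 mo → does not qualify.

Neither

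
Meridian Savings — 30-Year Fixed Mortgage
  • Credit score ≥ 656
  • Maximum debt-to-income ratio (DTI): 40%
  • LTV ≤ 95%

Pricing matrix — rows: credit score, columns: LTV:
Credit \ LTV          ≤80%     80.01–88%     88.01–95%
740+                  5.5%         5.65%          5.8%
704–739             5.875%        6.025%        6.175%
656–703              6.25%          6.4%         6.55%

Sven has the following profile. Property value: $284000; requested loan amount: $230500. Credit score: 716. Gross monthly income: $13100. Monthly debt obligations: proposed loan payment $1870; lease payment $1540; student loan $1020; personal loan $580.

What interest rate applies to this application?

6.025%

Credit score 716 ≥ 656; Total monthly debts = (1,870 + 1,540 + 1,020 + 580) = 5,010. DTI = 5,010/13,100 = 38.2% ≤ 40%
Loan-to-value = 230,500/284,000 = 81.2% — pass (95% max)
Credit 716 → row 704–739; LTV 81.2% → column 80.01–88%. Grid cell → 6.025%.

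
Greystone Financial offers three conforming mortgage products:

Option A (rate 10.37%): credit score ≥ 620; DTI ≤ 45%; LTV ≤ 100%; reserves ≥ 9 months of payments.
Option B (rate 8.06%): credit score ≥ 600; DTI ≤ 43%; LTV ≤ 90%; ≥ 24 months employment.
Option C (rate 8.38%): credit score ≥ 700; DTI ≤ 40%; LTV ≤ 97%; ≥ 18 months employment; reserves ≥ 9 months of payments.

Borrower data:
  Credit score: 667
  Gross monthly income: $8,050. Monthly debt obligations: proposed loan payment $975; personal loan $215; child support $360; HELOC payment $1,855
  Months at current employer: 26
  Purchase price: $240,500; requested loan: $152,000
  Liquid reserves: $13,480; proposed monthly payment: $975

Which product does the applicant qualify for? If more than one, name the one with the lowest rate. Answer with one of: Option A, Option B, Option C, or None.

Total debts = (975 + 215 + 360 + 1,855) = 3,405; DTI = 3,405/8,050 = 42.3%.
LTV = 152,000/240,500 = 63.2%.
Reserves = 13,480/975 = 13.8 months.
Option A: score 667 ≥ 620; DTI 42.3% ≤ 45%; LTV 63.2% ≤ 100%; reserves 13.8 ≥ 9 mo → qualifies.
Option B: score 667 ≥ 600; DTI 42.3% ≤ 43%; LTV 63.2% ≤ 90%; employment 26 ≥ 24 mo → qualifies.
Option C: score 667 < 700; DTI 42.3% > 40%; LTV 63.2% ≤ 97%; employment 26 ≥ 18 mo; reserves 13.8 ≥ 9 mo → does not qualify.
Qualifying: Option A, Option B. Lowest rate is 8.06% → Option B.

Option B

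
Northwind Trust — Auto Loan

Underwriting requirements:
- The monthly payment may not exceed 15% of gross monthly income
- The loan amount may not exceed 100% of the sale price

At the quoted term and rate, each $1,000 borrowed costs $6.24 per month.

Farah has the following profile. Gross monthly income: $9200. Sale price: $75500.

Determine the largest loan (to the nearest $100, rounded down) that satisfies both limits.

$75,500

Payment cap: 15% × $9,200 = $1,380/month.
At $6.24 per $1,000, that supports 1,380/6.24 × 1,000 ≈ $221,153 → $221,100.
LTV cap: 100% × $75,500 = $75,500 → $75,500.
Binding constraint: loan-to-value.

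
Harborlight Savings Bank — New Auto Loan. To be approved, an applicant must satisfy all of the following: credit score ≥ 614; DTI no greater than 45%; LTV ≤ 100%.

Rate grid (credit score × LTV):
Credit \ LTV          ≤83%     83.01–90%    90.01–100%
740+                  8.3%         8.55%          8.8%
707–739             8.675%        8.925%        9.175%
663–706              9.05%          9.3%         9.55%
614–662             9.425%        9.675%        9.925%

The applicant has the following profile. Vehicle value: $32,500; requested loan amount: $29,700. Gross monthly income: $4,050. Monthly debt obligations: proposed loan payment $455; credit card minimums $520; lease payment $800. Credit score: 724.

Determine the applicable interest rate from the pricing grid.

9.175%

Credit score 724 ≥ 614; Total monthly debts = (455 + 520 + 800) = 1,775. Debt-to-income = 1,775/4,050 = 43.8% — meets 45% limit
LTV = 29,700/32,500 = 91.4% ≤ 100%
Credit 724 → row 707–739; LTV 91.4% → column 90.01–100%. Grid cell → 9.175%.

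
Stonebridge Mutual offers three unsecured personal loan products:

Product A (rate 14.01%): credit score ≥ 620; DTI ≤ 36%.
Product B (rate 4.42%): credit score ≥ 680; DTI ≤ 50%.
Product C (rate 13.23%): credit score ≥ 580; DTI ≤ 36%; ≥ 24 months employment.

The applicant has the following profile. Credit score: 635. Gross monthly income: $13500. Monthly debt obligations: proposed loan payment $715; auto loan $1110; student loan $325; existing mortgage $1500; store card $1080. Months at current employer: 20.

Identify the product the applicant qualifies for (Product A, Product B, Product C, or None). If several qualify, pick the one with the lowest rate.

Total debts = (715 + 1,110 + 325 + 1,500 + 1,080) = 4,730; DTI = 4,730/13,500 = 35%.
Product A: score 635 ≥ 620; DTI 35% ≤ 36% → qualifies.
Product B: score 635 < 680; DTI 35% ≤ 50% → does not qualify.
Product C: score 635 ≥ 580; DTI 35% ≤ 36%; employment 20 < 24 mo → does not qualify.

Product A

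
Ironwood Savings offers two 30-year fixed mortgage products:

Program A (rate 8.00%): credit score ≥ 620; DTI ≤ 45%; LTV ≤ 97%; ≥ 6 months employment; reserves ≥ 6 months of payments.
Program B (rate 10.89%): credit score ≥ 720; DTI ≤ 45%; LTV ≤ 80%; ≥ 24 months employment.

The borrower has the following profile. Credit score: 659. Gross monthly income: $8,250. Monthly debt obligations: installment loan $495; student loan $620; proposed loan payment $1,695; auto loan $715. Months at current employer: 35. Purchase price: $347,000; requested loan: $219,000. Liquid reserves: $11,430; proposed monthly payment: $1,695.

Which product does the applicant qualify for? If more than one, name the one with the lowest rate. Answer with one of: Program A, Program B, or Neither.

Program A

Total debts = (495 + 620 + 1,695 + 715) = 3,525; DTI = 3,525/8,250 = 42.7%.
LTV = 219,000/347,000 = 63.1%.
Reserves = 11,430/1,695 = 6.7 months.
Program A: score 659 ≥ 620; DTI 42.7% ≤ 45%; LTV 63.1% ≤ 97%; employment 35 ≥ 6 mo; reserves 6.7 ≥ 6 mo → qualifies.
Program B: score 659 < 720; DTI 42.7% ≤ 45%; LTV 63.1% ≤ 80%; employment 35 ≥ 24 mo → does not qualify.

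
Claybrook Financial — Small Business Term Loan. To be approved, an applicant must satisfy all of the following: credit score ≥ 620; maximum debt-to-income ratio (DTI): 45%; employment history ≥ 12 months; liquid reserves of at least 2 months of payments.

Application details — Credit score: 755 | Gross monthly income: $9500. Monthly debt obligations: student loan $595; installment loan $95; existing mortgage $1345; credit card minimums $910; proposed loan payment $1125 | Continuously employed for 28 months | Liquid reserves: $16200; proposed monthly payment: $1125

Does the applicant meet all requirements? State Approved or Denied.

Credit score 755 ≥ 620 (meets)
Total monthly debts = (595 + 95 + 1,345 + 910 + 1,125) = 4,070. DTI: 4,070 ÷ 9,500 = 42.8%, within the 45% cap
Employment 28 ≥ 12 months
Reserves = 16,200/1,125 = 14.4 months ≥ 2
All criteria satisfied.

Approved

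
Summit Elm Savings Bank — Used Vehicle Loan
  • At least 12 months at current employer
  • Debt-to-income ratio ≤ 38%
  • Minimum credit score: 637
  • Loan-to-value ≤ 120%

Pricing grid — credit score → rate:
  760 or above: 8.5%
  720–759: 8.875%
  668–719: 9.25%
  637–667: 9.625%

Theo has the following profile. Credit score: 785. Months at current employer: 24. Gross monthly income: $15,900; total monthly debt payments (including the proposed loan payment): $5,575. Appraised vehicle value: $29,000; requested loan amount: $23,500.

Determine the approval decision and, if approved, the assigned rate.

Approved at 8.5%

Credit score 785 ≥ 637 (meets minimum)
DTI = 5,575/15,900 = 35.1% ≤ 38%
Employment 24 ≥ 12 months
LTV = 23,500/29,000 = 81% ≤ 120%
All requirements met. Score 785 falls in the 760 or above tier → 8.5%.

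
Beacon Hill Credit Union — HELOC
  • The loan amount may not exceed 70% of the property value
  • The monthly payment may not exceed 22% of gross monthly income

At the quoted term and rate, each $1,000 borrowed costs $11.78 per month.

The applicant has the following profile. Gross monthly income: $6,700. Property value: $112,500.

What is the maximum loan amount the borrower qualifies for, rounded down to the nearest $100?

Payment cap: 22% × $6,700 = $1,474/month.
At $11.78 per $1,000, that supports 1,474/11.78 × 1,000 ≈ $125,127 → $125,100.
LTV cap: 70% × $112,500 = $78,750 → $78,700.
Binding constraint: loan-to-value.

$78,700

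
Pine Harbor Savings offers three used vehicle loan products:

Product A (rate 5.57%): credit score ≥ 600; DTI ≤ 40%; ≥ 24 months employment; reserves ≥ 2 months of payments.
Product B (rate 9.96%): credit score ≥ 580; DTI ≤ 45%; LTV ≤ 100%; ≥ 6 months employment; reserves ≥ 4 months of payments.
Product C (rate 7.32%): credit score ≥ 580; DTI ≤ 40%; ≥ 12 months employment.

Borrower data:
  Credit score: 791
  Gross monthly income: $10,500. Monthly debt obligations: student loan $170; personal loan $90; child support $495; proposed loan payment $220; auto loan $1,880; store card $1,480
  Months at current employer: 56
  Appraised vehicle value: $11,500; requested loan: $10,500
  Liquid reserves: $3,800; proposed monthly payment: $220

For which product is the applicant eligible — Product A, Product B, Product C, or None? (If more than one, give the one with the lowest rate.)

Product B

Total debts = (170 + 90 + 495 + 220 + 1,880 + 1,480) = 4,335; DTI = 4,335/10,500 = 41.3%.
LTV = 10,500/11,500 = 91.3%.
Reserves = 3,800/220 = 17.3 months.
Product A: score 791 ≥ 600; DTI 41.3% > 40%; employment 56 ≥ 24 mo; reserves 17.3 ≥ 2 mo → does not qualify.
Product B: score 791 ≥ 580; DTI 41.3% ≤ 45%; LTV 91.3% ≤ 100%; employment 56 ≥ 6 mo; reserves 17.3 ≥ 4 mo → qualifies.
Product C: score 791 ≥ 580; DTI 41.3% > 40%; employment 56 ≥ 12 mo → does not qualify.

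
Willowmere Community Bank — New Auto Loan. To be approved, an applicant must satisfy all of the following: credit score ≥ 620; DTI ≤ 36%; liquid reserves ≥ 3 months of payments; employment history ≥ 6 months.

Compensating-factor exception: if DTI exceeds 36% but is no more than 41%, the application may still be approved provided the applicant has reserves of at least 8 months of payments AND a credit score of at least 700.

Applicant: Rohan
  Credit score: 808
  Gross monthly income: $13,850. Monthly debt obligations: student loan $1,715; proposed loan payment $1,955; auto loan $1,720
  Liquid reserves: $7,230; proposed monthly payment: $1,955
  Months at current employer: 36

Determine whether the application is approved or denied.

Denied

Credit score 808 ≥ 620 (meets base)
Total debts = (1,715 + 1,955 + 1,720) = 5,390. DTI: 5,390 ÷ 13,850 = 38.9%, over the 36% base limit.
Reserves: 7,230 ÷ 1,955 = 3.7 months (meets 3-month minimum)
Employment 36 ≥ 6 months
DTI 38.9% is within the 36%–41% exception band; checking compensating factors.
Override check — reserves: 3.7 mo (short of 8); score: 808 (ok).
Compensating-factor requirement not fully met.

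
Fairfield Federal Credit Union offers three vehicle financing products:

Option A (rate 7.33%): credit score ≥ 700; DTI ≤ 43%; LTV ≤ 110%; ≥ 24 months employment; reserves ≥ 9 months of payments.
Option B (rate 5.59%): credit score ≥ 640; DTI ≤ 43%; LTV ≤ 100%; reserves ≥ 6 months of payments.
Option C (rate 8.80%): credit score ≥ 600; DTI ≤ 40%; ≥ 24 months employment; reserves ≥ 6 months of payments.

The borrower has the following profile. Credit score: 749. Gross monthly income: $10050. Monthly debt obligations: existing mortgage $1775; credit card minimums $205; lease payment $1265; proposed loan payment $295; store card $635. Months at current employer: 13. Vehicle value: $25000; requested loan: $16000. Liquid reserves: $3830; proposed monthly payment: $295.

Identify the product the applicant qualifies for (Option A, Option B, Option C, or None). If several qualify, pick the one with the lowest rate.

Option B

Total debts = (1,775 + 205 + 1,265 + 295 + 635) = 4,175; DTI = 4,175/10,050 = 41.5%.
LTV = 16,000/25,000 = 64%.
Reserves = 3,830/295 = 13.0 months.
Option A: score 749 ≥ 700; DTI 41.5% ≤ 43%; LTV 64% ≤ 110%; employment 13 < 24 mo; reserves 13.0 ≥ 9 mo → does not qualify.
Option B: score 749 ≥ 640; DTI 41.5% ≤ 43%; LTV 64% ≤ 100%; reserves 13.0 ≥ 6 mo → qualifies.
Option C: score 749 ≥ 600; DTI 41.5% > 40%; employment 13 < 24 mo; reserves 13.0 ≥ 6 mo → does not qualify.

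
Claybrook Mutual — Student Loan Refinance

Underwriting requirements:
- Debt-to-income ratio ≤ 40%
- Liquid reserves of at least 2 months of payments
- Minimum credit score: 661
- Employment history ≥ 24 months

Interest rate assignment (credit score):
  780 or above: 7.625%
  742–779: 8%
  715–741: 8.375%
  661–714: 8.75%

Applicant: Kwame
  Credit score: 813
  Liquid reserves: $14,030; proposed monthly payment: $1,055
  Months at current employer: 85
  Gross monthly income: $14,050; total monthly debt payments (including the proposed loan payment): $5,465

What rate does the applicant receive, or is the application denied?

Approved at 7.625%

Credit score 813 ≥ 661 (meets minimum)
DTI = 5,465/14,050 = 38.9% ≤ 40%
Employment 85 ≥ 24 months
Reserves = 14,030/1,055 = 13.3 months ≥ 2
All requirements met. Score 813 falls in the 780 or above tier → 7.625%.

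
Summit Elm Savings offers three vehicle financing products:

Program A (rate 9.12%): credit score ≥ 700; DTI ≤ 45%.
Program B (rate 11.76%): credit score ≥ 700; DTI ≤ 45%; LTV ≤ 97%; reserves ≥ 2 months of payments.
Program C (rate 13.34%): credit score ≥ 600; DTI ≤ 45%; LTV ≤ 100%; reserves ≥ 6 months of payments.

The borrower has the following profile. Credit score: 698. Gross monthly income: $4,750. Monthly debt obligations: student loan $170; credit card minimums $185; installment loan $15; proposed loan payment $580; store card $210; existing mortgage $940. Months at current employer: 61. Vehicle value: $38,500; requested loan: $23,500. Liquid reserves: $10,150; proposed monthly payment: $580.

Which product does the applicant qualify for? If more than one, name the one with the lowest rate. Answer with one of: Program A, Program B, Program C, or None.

Program C

Total debts = (170 + 185 + 15 + 580 + 210 + 940) = 2,100; DTI = 2,100/4,750 = 44.2%.
LTV = 23,500/38,500 = 61%.
Reserves = 10,150/580 = 17.5 months.
Program A: score 698 < 700; DTI 44.2% ≤ 45% → does not qualify.
Program B: score 698 < 700; DTI 44.2% ≤ 45%; LTV 61% ≤ 97%; reserves 17.5 ≥ 2 mo → does not qualify.
Program C: score 698 ≥ 600; DTI 44.2% ≤ 45%; LTV 61% ≤ 100%; reserves 17.5 ≥ 6 mo → qualifies.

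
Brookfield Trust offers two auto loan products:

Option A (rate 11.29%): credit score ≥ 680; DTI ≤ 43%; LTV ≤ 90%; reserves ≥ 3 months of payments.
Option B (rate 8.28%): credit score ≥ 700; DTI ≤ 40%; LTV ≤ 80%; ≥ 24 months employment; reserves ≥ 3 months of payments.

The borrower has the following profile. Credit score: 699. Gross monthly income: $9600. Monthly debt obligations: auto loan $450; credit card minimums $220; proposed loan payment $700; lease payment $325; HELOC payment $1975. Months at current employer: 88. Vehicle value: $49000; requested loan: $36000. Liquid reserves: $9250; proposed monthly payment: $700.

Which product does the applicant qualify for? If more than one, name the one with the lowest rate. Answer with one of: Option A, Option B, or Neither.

Option A

Total debts = (450 + 220 + 700 + 325 + 1,975) = 3,670; DTI = 3,670/9,600 = 38.2%.
LTV = 36,000/49,000 = 73.5%.
Reserves = 9,250/700 = 13.2 months.
Option A: score 699 ≥ 680; DTI 38.2% ≤ 43%; LTV 73.5% ≤ 90%; reserves 13.2 ≥ 3 mo → qualifies.
Option B: score 699 < 700; DTI 38.2% ≤ 40%; LTV 73.5% ≤ 80%; employment 88 ≥ 24 mo; reserves 13.2 ≥ 3 mo → does not qualify.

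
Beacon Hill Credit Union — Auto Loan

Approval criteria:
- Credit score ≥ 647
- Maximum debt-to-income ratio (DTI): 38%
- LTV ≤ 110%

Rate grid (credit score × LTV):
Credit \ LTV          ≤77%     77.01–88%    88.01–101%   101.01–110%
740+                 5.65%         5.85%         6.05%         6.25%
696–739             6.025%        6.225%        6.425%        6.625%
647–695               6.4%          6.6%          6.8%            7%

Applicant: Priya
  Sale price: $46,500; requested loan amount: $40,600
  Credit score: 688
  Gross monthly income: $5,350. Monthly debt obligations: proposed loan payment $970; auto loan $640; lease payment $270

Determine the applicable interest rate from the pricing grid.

Credit score 688 ≥ 647; Total monthly debts = (970 + 640 + 270) = 1,880. Debt-to-income = 1,880/5,350 = 35.1% — meets 38% limit
Loan-to-value = 40,600/46,500 = 87.3% — pass (110% max)
Credit 688 → row 647–695; LTV 87.3% → column 77.01–88%. Grid cell → 6.6%.

6.6%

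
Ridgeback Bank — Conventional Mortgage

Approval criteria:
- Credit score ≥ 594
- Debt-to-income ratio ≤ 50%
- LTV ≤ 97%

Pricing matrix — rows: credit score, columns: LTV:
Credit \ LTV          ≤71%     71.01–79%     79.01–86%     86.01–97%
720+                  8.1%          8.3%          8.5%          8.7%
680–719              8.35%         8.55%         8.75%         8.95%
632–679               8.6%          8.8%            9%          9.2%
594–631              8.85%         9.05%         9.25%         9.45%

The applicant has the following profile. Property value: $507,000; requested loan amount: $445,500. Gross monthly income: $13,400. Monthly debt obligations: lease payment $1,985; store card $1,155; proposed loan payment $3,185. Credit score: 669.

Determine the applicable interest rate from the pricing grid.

9.2%

Credit score 669 ≥ 594; Total monthly debts = (1,985 + 1,155 + 3,185) = 6,325. Debt-to-income = 6,325/13,400 = 47.2% — meets 50% limit
LTV: 445,500 ÷ 507,000 = 87.9%, within 97% cap
Credit 669 → row 632–679; LTV 87.9% → column 86.01–97%. Grid cell → 9.2%.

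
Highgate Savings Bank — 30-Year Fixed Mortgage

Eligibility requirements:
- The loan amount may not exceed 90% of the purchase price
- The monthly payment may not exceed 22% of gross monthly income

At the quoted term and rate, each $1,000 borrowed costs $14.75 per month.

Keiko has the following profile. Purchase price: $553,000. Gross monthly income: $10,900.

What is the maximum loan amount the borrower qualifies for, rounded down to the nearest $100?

Payment cap: 22% × $10,900 = $2,398/month.
At $14.75 per $1,000, that supports 2,398/14.75 × 1,000 ≈ $162,576 → $162,500.
LTV cap: 90% × $553,000 = $497,700 → $497,700.
Binding constraint: payment-to-income.

$162,500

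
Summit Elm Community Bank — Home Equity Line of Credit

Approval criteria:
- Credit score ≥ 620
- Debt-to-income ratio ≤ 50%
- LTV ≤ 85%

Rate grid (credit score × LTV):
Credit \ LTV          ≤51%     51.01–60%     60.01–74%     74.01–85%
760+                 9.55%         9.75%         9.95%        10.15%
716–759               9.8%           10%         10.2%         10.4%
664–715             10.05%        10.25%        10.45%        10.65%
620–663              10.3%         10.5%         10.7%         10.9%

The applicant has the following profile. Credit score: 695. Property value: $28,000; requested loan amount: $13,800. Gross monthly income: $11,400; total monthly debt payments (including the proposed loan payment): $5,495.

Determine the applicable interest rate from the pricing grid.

Credit score 695 ≥ 620; DTI: 5,495 ÷ 11,400 = 48.2%, within the 50% cap
Loan-to-value = 13,800/28,000 = 49.3% — pass (85% max)
Row: 695 falls in 664–715. Column: 49.3% falls in ≤51%. Rate = 10.05%.

10.05%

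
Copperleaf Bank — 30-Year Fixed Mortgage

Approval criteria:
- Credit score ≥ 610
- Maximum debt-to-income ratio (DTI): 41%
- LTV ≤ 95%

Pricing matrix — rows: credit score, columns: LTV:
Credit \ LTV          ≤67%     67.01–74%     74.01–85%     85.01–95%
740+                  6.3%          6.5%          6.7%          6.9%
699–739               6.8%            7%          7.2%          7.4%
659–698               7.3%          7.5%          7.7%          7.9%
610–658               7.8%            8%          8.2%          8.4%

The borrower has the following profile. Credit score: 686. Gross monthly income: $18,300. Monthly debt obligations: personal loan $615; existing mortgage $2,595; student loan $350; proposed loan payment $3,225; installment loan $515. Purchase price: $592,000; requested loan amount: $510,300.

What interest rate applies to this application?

7.9%

Credit score 686 ≥ 610; Total monthly debts = (615 + 2,595 + 350 + 3,225 + 515) = 7,300. DTI: 7,300 ÷ 18,300 = 39.9%, within the 41% cap
Loan-to-value = 510,300/592,000 = 86.2% — pass (95% max)
Row: 686 falls in 659–698. Column: 86.2% falls in 85.01–95%. Rate = 7.9%.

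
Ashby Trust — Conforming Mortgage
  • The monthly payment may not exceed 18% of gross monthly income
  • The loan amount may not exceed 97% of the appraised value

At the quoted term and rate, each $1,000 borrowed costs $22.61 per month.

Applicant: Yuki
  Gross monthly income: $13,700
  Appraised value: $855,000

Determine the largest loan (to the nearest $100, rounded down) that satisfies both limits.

$109,000

Payment cap: 18% × $13,700 = $2,466/month.
At $22.61 per $1,000, that supports 2,466/22.61 × 1,000 ≈ $109,066 → $109,000.
LTV cap: 97% × $855,000 = $829,350 → $829,300.
Binding constraint: payment-to-income.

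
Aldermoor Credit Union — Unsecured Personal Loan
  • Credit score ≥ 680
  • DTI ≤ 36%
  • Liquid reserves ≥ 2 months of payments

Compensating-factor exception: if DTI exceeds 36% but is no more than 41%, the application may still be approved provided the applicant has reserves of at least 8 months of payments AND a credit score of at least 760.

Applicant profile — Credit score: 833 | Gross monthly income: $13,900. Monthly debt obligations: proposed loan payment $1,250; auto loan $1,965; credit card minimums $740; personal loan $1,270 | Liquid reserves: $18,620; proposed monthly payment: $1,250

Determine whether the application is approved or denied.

Credit score 833 ≥ 680 (meets base)
Total debts = (1,250 + 1,965 + 740 + 1,270) = 5,225. DTI: 5,225 ÷ 13,900 = 37.6%, over the 36% base limit.
Reserves = 18,620/1,250 = 14.9 months ≥ 2
DTI 37.6% is within the 36%–41% exception band; checking compensating factors.
Override check — reserves: 14.9 mo (ok); score: 833 (ok).
Both override conditions satisfied; DTI exception granted.

Approved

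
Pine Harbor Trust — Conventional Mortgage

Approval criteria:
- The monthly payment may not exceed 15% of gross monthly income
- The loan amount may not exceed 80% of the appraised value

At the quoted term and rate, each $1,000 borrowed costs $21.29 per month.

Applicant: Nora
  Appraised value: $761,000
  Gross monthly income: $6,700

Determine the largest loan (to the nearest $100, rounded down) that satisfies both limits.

Payment cap: 15% × $6,700 = $1,005/month.
At $21.29 per $1,000, that supports 1,005/21.29 × 1,000 ≈ $47,205 → $47,200.
LTV cap: 80% × $761,000 = $608,800 → $608,800.
Binding constraint: payment-to-income.

$47,200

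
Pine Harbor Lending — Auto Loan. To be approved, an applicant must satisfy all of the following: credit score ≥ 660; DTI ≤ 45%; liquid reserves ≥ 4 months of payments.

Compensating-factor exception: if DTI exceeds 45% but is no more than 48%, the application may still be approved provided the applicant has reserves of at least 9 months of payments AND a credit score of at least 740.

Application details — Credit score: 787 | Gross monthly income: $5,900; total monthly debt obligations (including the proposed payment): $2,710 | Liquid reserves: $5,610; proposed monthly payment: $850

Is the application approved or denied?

Denied

Credit score 787 ≥ 660 (meets base)
DTI: 2,710 ÷ 5,900 = 45.9%, over the 45% base limit.
Liquid reserves cover 5,610/850 = 6.6 months — ≥ 4 required
45.9% falls in the override range (45%–48%), so the compensating-factor test applies.
Reserves 6.6 < 9 months; credit score 787 ≥ 740.
Override conditions not both satisfied; exception does not apply.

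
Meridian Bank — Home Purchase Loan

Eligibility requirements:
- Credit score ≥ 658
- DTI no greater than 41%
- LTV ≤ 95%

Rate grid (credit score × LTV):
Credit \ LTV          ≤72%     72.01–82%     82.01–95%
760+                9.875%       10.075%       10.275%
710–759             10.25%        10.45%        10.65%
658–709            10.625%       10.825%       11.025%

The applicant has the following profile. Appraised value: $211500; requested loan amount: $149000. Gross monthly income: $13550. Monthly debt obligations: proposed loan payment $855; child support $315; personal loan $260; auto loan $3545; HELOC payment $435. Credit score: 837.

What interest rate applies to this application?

Credit score 837 ≥ 658; Total monthly debts = (855 + 315 + 260 + 3,545 + 435) = 5,410. DTI: 5,410 ÷ 13,550 = 39.9%, within the 41% cap
LTV: 149,000 ÷ 211,500 = 70.4%, within 95% cap
Credit 837 → row 760+; LTV 70.4% → column ≤72%. Grid cell → 9.875%.

9.875%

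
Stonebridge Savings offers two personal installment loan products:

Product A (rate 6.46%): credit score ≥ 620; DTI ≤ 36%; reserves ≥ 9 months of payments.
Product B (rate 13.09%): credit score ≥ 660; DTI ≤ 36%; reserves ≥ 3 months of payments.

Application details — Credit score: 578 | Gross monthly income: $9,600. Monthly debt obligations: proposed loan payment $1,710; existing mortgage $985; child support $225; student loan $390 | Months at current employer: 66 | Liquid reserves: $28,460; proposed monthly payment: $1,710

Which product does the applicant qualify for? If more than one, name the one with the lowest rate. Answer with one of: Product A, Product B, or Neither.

Total debts = (1,710 + 985 + 225 + 390) = 3,310; DTI = 3,310/9,600 = 34.5%.
Reserves = 28,460/1,710 = 16.6 months.
Product A: score 578 < 620; DTI 34.5% ≤ 36%; reserves 16.6 ≥ 9 mo → does not qualify.
Product B: score 578 < 660; DTI 34.5% ≤ 36%; reserves 16.6 ≥ 3 mo → does not qualify.

Neither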